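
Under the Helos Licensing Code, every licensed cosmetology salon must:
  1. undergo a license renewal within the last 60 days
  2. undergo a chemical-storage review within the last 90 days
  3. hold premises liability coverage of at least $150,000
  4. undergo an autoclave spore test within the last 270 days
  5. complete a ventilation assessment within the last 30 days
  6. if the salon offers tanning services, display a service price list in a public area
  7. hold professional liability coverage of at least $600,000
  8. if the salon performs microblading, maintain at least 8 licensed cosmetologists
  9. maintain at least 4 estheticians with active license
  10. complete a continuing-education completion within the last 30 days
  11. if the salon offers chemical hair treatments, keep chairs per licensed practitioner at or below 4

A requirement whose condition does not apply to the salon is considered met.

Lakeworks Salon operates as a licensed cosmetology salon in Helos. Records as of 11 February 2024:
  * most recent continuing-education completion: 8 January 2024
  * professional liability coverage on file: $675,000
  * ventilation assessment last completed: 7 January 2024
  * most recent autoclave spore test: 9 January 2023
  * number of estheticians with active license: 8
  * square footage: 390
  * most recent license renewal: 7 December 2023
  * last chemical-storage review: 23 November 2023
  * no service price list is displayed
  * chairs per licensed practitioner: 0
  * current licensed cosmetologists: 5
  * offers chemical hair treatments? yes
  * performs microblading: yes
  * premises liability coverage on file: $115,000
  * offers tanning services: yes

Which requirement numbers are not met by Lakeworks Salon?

1, 3, 4, 5, 6, 8, 10

1. license renewal 66 days ago vs limit 60 → not met
2. chemical-storage review 80 days ago vs limit 90 → met
3. premises liability coverage $115,000 < $150,000 → not met
4. autoclave spore test 398 days ago vs limit 270 → not met
5. ventilation assessment 35 days ago vs limit 30 → not met
6. condition 'offers tanning services' holds; service price list absent → not met
7. professional liability coverage $675,000 ≥ $600,000 → met
8. condition 'performs microblading' holds; licensed cosmetologists 5 < 8 → not met
9. estheticians with active license 8 ≥ 4 → met
10. continuing-education completion 34 days ago vs limit 30 → not met
11. condition 'offers chemical hair treatments' holds; chairs per licensed practitioner 0 ≤ 4 → met
Not met: 1, 3, 4, 5, 6, 8, 10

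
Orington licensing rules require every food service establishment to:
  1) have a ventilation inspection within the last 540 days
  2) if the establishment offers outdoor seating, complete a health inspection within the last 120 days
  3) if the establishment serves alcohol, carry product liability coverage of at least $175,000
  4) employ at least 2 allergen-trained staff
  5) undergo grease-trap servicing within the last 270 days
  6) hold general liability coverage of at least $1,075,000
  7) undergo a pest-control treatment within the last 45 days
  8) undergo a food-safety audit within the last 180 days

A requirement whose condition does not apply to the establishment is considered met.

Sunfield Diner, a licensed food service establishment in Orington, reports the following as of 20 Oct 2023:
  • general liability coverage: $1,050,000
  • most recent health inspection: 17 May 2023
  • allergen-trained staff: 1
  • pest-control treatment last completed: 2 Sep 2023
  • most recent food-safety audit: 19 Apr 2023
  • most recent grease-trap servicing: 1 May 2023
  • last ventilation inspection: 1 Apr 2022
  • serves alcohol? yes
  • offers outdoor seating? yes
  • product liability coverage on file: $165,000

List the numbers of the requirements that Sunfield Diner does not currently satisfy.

1, 2, 3, 4, 6, 7, 8

1. ventilation inspection 567 days ago vs limit 540 → not met
2. condition 'offers outdoor seating' holds; health inspection 156 days ago vs limit 120 → not met
3. condition 'serves alcohol' holds; product liability coverage $165,000 < $175,000 → not met
4. allergen-trained staff 1 < 2 → not met
5. grease-trap servicing 172 days ago vs limit 270 → met
6. general liability coverage $1,050,000 < $1,075,000 → not met
7. pest-control treatment 48 days ago vs limit 45 → not met
8. food-safety audit 184 days ago vs limit 180 → not met
Not met: 1, 2, 3, 4, 6, 7, 8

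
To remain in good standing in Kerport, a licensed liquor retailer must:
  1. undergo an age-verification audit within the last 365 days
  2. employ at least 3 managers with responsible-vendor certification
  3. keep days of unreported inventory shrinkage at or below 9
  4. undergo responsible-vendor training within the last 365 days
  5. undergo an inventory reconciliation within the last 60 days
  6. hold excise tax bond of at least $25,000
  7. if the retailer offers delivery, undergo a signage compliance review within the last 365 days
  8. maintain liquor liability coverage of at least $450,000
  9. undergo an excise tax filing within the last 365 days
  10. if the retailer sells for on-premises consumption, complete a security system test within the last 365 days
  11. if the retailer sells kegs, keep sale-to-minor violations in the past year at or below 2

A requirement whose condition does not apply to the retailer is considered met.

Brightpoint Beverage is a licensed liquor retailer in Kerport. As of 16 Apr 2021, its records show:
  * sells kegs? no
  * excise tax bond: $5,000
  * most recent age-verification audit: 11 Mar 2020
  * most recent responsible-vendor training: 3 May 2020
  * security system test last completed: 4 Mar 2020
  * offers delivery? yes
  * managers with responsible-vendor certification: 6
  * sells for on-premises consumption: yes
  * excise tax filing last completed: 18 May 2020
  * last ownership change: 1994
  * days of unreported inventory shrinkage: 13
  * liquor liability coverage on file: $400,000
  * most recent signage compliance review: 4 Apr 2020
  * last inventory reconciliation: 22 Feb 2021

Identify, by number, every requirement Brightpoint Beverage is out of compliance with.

1, 3, 6, 7, 8, 10

1. age-verification audit 401 days ago vs limit 365 → not met
2. managers with responsible-vendor certification 6 ≥ 3 → met
3. days of unreported inventory shrinkage 13 > 9 → not met
4. responsible-vendor training 348 days ago vs limit 365 → met
5. inventory reconciliation 53 days ago vs limit 60 → met
6. excise tax bond $5,000 < $25,000 → not met
7. condition 'offers delivery' holds; signage compliance review 377 days ago vs limit 365 → not met
8. liquor liability coverage $400,000 < $450,000 → not met
9. excise tax filing 333 days ago vs limit 365 → met
10. condition 'sells for on-premises consumption' holds; security system test 408 days ago vs limit 365 → not met
11. condition 'sells kegs' does not hold → requirement n/a → met
Not met: 1, 3, 6, 7, 8, 10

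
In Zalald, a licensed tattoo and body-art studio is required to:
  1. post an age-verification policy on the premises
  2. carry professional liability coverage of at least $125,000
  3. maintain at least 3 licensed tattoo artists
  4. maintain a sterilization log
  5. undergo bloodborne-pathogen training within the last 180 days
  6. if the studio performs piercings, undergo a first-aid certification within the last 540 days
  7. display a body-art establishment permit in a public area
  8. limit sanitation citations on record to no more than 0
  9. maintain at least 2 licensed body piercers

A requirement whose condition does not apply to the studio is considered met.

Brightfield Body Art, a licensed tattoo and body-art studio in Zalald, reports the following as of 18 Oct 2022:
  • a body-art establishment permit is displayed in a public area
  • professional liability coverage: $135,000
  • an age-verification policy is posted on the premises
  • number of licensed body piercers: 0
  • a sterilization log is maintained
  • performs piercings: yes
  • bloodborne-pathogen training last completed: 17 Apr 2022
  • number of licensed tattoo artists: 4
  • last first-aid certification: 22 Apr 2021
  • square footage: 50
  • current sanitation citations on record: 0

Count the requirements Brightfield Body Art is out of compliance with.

1. age-verification policy present → met
2. professional liability coverage $135,000 ≥ $125,000 → met
3. licensed tattoo artists 4 ≥ 3 → met
4. sterilization log present → met
5. bloodborne-pathogen training 184 days ago vs limit 180 → not met
6. condition 'performs piercings' holds; first-aid certification 544 days ago vs limit 540 → not met
7. body-art establishment permit present → met
8. sanitation citations on record 0 ≤ 0 → met
9. licensed body piercers 0 < 2 → not met
Not met: 3 of 9

3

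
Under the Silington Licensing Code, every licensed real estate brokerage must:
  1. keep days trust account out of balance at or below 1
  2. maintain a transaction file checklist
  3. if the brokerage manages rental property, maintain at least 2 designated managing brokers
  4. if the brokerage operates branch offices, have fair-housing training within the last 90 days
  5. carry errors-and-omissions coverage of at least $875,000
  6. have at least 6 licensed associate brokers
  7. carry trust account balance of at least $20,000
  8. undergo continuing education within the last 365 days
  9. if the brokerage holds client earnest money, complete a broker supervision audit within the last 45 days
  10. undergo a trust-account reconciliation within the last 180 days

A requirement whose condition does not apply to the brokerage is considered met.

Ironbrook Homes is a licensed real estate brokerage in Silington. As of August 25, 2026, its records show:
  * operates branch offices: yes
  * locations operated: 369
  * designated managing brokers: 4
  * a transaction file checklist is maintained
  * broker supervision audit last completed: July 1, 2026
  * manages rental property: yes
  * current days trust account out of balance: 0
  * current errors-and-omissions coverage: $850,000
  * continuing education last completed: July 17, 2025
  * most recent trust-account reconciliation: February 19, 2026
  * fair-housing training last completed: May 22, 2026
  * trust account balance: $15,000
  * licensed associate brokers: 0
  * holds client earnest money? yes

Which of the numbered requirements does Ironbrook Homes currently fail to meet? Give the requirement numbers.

1. days trust account out of balance 0 ≤ 1 → met
2. transaction file checklist present → met
3. condition 'manages rental property' holds; designated managing brokers 4 ≥ 2 → met
4. condition 'operates branch offices' holds; fair-housing training 95 days ago vs limit 90 → not met
5. errors-and-omissions coverage $850,000 < $875,000 → not met
6. licensed associate brokers 0 < 6 → not met
7. trust account balance $15,000 < $20,000 → not met
8. continuing education 404 days ago vs limit 365 → not met
9. condition 'holds client earnest money' holds; broker supervision audit 55 days ago vs limit 45 → not met
10. trust-account reconciliation 187 days ago vs limit 180 → not met
Not met: 4, 5, 6, 7, 8, 9, 10

4, 5, 6, 7, 8, 9, 10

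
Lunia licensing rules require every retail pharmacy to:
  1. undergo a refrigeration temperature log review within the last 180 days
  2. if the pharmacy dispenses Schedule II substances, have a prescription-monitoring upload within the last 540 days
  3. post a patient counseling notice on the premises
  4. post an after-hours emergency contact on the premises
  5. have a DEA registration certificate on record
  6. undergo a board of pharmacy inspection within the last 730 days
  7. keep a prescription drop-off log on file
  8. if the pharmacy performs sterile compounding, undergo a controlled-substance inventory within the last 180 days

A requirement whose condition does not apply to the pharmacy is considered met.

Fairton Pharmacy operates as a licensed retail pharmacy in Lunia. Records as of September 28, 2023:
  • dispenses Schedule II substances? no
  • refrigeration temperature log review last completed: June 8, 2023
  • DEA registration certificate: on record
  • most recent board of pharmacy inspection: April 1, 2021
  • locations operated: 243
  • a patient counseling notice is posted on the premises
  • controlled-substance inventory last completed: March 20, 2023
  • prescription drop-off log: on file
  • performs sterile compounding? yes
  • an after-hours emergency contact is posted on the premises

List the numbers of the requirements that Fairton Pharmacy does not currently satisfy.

1. refrigeration temperature log review 112 days ago vs limit 180 → met
2. condition 'dispenses Schedule II substances' does not hold → requirement n/a → met
3. patient counseling notice present → met
4. after-hours emergency contact present → met
5. DEA registration certificate present → met
6. board of pharmacy inspection 910 days ago vs limit 730 → not met
7. prescription drop-off log present → met
8. condition 'performs sterile compounding' holds; controlled-substance inventory 192 days ago vs limit 180 → not met
Not met: 6, 8

6, 8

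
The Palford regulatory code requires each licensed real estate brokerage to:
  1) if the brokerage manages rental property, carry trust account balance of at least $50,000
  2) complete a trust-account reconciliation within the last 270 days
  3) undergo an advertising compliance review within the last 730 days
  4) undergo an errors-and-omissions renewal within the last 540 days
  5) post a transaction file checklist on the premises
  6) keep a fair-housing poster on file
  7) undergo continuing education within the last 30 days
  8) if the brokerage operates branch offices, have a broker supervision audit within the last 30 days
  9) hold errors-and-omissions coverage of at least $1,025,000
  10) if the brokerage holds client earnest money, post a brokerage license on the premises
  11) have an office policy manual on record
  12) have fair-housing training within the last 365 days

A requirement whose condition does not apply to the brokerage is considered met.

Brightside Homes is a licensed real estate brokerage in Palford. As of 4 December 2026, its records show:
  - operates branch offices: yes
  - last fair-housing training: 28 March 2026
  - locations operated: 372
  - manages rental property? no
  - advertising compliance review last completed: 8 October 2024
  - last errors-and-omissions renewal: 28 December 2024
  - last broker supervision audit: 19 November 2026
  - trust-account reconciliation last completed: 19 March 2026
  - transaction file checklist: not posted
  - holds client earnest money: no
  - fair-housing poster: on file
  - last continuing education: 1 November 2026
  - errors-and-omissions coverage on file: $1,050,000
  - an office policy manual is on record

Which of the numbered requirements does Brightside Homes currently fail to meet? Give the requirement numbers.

1. condition 'manages rental property' does not hold → requirement n/a → met
2. trust-account reconciliation 260 days ago vs limit 270 → met
3. advertising compliance review 787 days ago vs limit 730 → not met
4. errors-and-omissions renewal 706 days ago vs limit 540 → not met
5. transaction file checklist absent → not met
6. fair-housing poster present → met
7. continuing education 33 days ago vs limit 30 → not met
8. condition 'operates branch offices' holds; broker supervision audit 15 days ago vs limit 30 → met
9. errors-and-omissions coverage $1,050,000 ≥ $1,025,000 → met
10. condition 'holds client earnest money' does not hold → requirement n/a → met
11. office policy manual present → met
12. fair-housing training 251 days ago vs limit 365 → met
Not met: 3, 4, 5, 7

3, 4, 5, 7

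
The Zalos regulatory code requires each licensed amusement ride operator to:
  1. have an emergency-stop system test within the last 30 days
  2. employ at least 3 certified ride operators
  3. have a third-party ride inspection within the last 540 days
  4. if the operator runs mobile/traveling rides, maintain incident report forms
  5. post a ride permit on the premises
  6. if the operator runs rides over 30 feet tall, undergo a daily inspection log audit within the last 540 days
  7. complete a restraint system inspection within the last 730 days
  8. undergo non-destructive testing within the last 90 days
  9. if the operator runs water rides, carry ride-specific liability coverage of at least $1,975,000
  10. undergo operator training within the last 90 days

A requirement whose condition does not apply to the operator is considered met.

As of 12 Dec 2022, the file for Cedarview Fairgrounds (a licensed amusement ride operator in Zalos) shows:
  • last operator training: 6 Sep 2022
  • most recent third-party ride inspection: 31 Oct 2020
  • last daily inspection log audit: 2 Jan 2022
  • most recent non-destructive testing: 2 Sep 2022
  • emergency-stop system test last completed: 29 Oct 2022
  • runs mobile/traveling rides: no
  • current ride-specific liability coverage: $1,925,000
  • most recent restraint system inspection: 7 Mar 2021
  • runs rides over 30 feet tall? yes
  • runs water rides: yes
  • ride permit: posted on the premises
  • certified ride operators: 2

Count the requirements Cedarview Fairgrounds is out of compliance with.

1. emergency-stop system test 44 days ago vs limit 30 → not met
2. certified ride operators 2 < 3 → not met
3. third-party ride inspection 772 days ago vs limit 540 → not met
4. condition 'runs mobile/traveling rides' does not hold → requirement n/a → met
5. ride permit present → met
6. condition 'runs rides over 30 feet tall' holds; daily inspection log audit 344 days ago vs limit 540 → met
7. restraint system inspection 645 days ago vs limit 730 → met
8. non-destructive testing 101 days ago vs limit 90 → not met
9. condition 'runs water rides' holds; ride-specific liability coverage $1,925,000 < $1,975,000 → not met
10. operator training 97 days ago vs limit 90 → not met
Not met: 6 of 10

6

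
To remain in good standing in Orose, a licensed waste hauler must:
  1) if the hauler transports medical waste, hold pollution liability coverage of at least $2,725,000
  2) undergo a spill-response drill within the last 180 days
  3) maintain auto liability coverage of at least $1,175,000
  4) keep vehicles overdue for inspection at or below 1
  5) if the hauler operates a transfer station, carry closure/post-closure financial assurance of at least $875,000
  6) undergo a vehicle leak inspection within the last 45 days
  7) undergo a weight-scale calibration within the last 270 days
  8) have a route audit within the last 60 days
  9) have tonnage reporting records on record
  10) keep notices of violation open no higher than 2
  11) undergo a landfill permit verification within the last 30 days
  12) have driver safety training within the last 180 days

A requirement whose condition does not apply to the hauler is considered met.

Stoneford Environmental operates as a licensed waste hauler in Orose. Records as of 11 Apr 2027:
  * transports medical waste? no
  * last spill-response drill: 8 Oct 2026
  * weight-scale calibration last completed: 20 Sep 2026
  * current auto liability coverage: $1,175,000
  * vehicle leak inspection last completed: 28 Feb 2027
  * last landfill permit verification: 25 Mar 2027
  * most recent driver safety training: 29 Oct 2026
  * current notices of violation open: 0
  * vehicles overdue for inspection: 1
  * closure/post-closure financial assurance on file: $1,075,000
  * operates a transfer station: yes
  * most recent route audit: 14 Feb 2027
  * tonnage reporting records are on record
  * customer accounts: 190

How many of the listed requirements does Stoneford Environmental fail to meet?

1

1. condition 'transports medical waste' does not hold → requirement n/a → met
2. spill-response drill 185 days ago vs limit 180 → not met
3. auto liability coverage $1,175,000 ≥ $1,175,000 → met
4. vehicles overdue for inspection 1 ≤ 1 → met
5. condition 'operates a transfer station' holds; closure/post-closure financial assurance $1,075,000 ≥ $875,000 → met
6. vehicle leak inspection 42 days ago vs limit 45 → met
7. weight-scale calibration 203 days ago vs limit 270 → met
8. route audit 56 days ago vs limit 60 → met
9. tonnage reporting records present → met
10. notices of violation open 0 ≤ 2 → met
11. landfill permit verification 17 days ago vs limit 30 → met
12. driver safety training 164 days ago vs limit 180 → met
Not met: 1 of 12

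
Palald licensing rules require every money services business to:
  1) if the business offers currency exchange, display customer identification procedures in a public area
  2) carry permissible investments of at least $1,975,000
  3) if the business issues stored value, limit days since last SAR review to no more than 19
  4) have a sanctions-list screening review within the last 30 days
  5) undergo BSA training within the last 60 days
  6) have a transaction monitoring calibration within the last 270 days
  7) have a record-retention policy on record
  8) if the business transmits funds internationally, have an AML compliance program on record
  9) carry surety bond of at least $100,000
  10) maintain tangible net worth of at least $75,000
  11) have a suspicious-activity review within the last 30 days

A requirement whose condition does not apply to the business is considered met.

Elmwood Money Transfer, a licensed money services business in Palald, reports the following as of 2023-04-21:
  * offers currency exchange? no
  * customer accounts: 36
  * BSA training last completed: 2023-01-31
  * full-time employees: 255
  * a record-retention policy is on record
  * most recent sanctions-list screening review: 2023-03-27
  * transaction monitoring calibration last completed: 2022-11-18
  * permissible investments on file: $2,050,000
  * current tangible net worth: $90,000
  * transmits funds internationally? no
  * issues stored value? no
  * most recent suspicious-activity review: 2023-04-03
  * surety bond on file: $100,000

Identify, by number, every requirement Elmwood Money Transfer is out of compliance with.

5

1. condition 'offers currency exchange' does not hold → requirement n/a → met
2. permissible investments $2,050,000 ≥ $1,975,000 → met
3. condition 'issues stored value' does not hold → requirement n/a → met
4. sanctions-list screening review 25 days ago vs limit 30 → met
5. BSA training 80 days ago vs limit 60 → not met
6. transaction monitoring calibration 154 days ago vs limit 270 → met
7. record-retention policy present → met
8. condition 'transmits funds internationally' does not hold → requirement n/a → met
9. surety bond $100,000 ≥ $100,000 → met
10. tangible net worth $90,000 ≥ $75,000 → met
11. suspicious-activity review 18 days ago vs limit 30 → met
Not met: 5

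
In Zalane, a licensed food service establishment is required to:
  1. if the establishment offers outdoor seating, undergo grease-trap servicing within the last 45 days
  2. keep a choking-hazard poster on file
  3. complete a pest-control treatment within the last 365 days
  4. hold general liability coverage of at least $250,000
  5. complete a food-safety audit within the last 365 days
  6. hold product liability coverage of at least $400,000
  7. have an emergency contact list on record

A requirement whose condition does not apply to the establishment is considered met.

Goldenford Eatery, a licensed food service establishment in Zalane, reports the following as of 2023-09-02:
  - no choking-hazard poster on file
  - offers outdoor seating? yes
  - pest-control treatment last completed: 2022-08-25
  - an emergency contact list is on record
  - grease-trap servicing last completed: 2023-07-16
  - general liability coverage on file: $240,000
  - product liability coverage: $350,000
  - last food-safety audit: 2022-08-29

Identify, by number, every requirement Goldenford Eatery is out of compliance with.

1. condition 'offers outdoor seating' holds; grease-trap servicing 48 days ago vs limit 45 → not met
2. choking-hazard poster absent → not met
3. pest-control treatment 373 days ago vs limit 365 → not met
4. general liability coverage $240,000 < $250,000 → not met
5. food-safety audit 369 days ago vs limit 365 → not met
6. product liability coverage $350,000 < $400,000 → not met
7. emergency contact list present → met
Not met: 1, 2, 3, 4, 5, 6

1, 2, 3, 4, 5, 6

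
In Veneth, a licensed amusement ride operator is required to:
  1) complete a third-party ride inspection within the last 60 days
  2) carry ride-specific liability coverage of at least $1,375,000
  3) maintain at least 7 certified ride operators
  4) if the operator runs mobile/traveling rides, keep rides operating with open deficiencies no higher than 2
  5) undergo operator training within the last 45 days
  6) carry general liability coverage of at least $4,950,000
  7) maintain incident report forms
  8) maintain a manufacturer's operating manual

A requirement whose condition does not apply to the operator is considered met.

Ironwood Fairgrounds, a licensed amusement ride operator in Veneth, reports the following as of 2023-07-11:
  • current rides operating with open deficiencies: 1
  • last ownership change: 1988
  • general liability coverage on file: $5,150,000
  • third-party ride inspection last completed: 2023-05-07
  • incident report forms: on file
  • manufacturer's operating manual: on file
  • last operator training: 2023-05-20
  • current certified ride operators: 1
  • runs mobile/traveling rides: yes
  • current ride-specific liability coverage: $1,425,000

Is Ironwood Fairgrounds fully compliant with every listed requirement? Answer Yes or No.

No

1. third-party ride inspection 65 days ago vs limit 60 → not met
2. ride-specific liability coverage $1,425,000 ≥ $1,375,000 → met
3. certified ride operators 1 < 7 → not met
4. condition 'runs mobile/traveling rides' holds; rides operating with open deficiencies 1 ≤ 2 → met
5. operator training 52 days ago vs limit 45 → not met
6. general liability coverage $5,150,000 ≥ $4,950,000 → met
7. incident report forms present → met
8. manufacturer's operating manual present → met
Not met: 1, 3, 5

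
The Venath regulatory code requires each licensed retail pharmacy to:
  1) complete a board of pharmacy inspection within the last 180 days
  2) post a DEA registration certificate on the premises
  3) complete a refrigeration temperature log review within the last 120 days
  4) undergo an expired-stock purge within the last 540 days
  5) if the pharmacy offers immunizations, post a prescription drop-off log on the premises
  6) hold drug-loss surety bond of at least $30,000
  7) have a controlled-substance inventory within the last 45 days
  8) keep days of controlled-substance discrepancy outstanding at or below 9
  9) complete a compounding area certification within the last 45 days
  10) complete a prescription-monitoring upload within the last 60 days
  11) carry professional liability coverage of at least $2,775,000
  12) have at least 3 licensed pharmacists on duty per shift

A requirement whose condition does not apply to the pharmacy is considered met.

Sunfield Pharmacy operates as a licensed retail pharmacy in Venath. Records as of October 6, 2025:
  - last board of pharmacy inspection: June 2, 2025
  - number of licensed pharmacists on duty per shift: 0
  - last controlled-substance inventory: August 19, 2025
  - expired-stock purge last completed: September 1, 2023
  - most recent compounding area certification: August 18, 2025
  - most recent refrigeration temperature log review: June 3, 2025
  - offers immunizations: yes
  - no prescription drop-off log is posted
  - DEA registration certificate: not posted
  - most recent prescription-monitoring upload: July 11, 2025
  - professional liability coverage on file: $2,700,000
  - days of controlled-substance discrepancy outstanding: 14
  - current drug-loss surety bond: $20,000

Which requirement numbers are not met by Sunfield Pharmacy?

2, 3, 4, 5, 6, 7, 8, 9, 10, 11, 12

1. board of pharmacy inspection 126 days ago vs limit 180 → met
2. DEA registration certificate absent → not met
3. refrigeration temperature log review 125 days ago vs limit 120 → not met
4. expired-stock purge 766 days ago vs limit 540 → not met
5. condition 'offers immunizations' holds; prescription drop-off log absent → not met
6. drug-loss surety bond $20,000 < $30,000 → not met
7. controlled-substance inventory 48 days ago vs limit 45 → not met
8. days of controlled-substance discrepancy outstanding 14 > 9 → not met
9. compounding area certification 49 days ago vs limit 45 → not met
10. prescription-monitoring upload 87 days ago vs limit 60 → not met
11. professional liability coverage $2,700,000 < $2,775,000 → not met
12. licensed pharmacists on duty per shift 0 < 3 → not met
Not met: 2, 3, 4, 5, 6, 7, 8, 9, 10, 11, 12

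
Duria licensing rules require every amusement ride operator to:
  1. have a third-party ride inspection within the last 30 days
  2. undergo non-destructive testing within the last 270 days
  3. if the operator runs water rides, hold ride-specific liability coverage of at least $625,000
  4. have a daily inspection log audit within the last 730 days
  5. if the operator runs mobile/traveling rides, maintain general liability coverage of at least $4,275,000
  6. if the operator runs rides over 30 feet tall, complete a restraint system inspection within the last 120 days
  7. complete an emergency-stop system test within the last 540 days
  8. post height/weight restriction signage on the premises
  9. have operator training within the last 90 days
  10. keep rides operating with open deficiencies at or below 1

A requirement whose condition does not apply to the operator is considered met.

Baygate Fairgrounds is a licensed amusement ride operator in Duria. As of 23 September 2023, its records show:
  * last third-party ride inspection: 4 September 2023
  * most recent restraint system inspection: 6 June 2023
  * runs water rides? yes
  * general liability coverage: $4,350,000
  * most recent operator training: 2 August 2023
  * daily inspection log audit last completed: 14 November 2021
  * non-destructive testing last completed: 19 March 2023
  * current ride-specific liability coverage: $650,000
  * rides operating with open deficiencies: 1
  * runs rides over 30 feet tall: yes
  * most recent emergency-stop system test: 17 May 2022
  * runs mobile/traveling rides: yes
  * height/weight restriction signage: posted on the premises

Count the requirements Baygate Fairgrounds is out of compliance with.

1. third-party ride inspection 19 days ago vs limit 30 → met
2. non-destructive testing 188 days ago vs limit 270 → met
3. condition 'runs water rides' holds; ride-specific liability coverage $650,000 ≥ $625,000 → met
4. daily inspection log audit 678 days ago vs limit 730 → met
5. condition 'runs mobile/traveling rides' holds; general liability coverage $4,350,000 ≥ $4,275,000 → met
6. condition 'runs rides over 30 feet tall' holds; restraint system inspection 109 days ago vs limit 120 → met
7. emergency-stop system test 494 days ago vs limit 540 → met
8. height/weight restriction signage present → met
9. operator training 52 days ago vs limit 90 → met
10. rides operating with open deficiencies 1 ≤ 1 → met
Not met: 0 of 10

0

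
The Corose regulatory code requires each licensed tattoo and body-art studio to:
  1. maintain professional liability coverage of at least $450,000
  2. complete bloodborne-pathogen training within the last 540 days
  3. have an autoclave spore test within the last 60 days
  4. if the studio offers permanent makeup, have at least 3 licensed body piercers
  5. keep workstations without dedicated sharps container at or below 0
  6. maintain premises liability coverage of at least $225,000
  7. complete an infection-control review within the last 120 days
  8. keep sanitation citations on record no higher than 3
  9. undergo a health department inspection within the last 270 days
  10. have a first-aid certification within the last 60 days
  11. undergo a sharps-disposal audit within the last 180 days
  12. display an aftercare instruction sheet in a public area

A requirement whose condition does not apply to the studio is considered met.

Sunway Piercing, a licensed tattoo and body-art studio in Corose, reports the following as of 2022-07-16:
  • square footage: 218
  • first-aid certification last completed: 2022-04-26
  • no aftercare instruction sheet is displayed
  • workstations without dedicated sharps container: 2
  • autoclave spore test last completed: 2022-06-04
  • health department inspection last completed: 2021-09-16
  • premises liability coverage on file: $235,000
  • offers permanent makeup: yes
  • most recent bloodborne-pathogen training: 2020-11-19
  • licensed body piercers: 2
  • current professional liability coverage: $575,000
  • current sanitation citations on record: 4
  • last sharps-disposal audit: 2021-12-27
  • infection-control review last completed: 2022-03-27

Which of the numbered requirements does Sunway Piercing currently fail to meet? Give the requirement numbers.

2, 4, 5, 8, 9, 10, 11, 12

1. professional liability coverage $575,000 ≥ $450,000 → met
2. bloodborne-pathogen training 604 days ago vs limit 540 → not met
3. autoclave spore test 42 days ago vs limit 60 → met
4. condition 'offers permanent makeup' holds; licensed body piercers 2 < 3 → not met
5. workstations without dedicated sharps container 2 > 0 → not met
6. premises liability coverage $235,000 ≥ $225,000 → met
7. infection-control review 111 days ago vs limit 120 → met
8. sanitation citations on record 4 > 3 → not met
9. health department inspection 303 days ago vs limit 270 → not met
10. first-aid certification 81 days ago vs limit 60 → not met
11. sharps-disposal audit 201 days ago vs limit 180 → not met
12. aftercare instruction sheet absent → not met
Not met: 2, 4, 5, 8, 9, 10, 11, 12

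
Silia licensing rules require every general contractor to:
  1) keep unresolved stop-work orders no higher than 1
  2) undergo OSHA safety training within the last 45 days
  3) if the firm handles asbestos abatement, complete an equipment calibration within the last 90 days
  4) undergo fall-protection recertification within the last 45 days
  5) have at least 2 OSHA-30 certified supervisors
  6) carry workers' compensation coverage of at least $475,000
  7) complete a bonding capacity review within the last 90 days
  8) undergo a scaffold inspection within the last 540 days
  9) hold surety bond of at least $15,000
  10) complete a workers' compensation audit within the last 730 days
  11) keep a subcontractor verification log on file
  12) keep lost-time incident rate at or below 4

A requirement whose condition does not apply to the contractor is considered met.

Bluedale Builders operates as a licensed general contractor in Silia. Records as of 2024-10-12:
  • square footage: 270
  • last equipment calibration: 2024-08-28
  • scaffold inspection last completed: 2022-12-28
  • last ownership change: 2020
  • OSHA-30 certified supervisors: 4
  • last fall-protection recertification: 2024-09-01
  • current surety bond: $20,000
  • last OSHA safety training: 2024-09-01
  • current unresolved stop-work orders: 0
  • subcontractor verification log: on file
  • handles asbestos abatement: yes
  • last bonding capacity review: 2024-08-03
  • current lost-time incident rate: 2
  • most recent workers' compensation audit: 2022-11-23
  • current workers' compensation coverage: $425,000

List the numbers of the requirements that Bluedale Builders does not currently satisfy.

1. unresolved stop-work orders 0 ≤ 1 → met
2. OSHA safety training 41 days ago vs limit 45 → met
3. condition 'handles asbestos abatement' holds; equipment calibration 45 days ago vs limit 90 → met
4. fall-protection recertification 41 days ago vs limit 45 → met
5. OSHA-30 certified supervisors 4 ≥ 2 → met
6. workers' compensation coverage $425,000 < $475,000 → not met
7. bonding capacity review 70 days ago vs limit 90 → met
8. scaffold inspection 654 days ago vs limit 540 → not met
9. surety bond $20,000 ≥ $15,000 → met
10. workers' compensation audit 689 days ago vs limit 730 → met
11. subcontractor verification log present → met
12. lost-time incident rate 2 ≤ 4 → met
Not met: 6, 8

6, 8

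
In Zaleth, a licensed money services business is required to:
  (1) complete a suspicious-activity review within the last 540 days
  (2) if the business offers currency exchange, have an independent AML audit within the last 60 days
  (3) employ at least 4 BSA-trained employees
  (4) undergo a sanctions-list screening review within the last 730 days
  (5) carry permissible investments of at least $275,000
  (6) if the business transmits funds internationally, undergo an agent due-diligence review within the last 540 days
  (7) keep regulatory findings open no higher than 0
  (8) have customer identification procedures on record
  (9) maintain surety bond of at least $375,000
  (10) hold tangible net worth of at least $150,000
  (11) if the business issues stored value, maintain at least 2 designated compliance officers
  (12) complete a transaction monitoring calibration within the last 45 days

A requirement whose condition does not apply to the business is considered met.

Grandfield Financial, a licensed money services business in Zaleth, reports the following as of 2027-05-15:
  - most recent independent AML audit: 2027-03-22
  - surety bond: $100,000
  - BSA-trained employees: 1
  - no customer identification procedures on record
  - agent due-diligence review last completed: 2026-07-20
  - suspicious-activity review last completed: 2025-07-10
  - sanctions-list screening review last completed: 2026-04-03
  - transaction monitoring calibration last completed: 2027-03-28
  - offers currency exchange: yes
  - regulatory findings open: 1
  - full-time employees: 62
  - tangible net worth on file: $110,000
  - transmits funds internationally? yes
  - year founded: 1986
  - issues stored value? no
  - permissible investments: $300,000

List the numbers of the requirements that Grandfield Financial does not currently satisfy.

1. suspicious-activity review 674 days ago vs limit 540 → not met
2. condition 'offers currency exchange' holds; independent AML audit 54 days ago vs limit 60 → met
3. BSA-trained employees 1 < 4 → not met
4. sanctions-list screening review 407 days ago vs limit 730 → met
5. permissible investments $300,000 ≥ $275,000 → met
6. condition 'transmits funds internationally' holds; agent due-diligence review 299 days ago vs limit 540 → met
7. regulatory findings open 1 > 0 → not met
8. customer identification procedures absent → not met
9. surety bond $100,000 < $375,000 → not met
10. tangible net worth $110,000 < $150,000 → not met
11. condition 'issues stored value' does not hold → requirement n/a → met
12. transaction monitoring calibration 48 days ago vs limit 45 → not met
Not met: 1, 3, 7, 8, 9, 10, 12

1, 3, 7, 8, 9, 10, 12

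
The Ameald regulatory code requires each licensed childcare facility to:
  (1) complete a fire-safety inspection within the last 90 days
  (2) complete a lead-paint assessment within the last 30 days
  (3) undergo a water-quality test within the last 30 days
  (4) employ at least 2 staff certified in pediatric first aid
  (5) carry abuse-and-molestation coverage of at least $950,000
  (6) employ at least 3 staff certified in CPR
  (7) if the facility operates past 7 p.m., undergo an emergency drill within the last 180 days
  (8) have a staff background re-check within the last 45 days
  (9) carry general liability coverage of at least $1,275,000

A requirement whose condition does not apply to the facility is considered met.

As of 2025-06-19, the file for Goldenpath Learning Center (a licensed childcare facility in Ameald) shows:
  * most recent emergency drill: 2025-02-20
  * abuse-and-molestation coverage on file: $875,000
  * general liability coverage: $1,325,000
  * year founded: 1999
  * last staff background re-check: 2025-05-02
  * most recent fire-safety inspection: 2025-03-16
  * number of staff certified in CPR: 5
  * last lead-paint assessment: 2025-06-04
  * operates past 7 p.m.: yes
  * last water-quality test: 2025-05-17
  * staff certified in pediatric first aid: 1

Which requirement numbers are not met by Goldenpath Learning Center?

1, 3, 4, 5, 8

1. fire-safety inspection 95 days ago vs limit 90 → not met
2. lead-paint assessment 15 days ago vs limit 30 → met
3. water-quality test 33 days ago vs limit 30 → not met
4. staff certified in pediatric first aid 1 < 2 → not met
5. abuse-and-molestation coverage $875,000 < $950,000 → not met
6. staff certified in CPR 5 ≥ 3 → met
7. condition 'operates past 7 p.m.' holds; emergency drill 119 days ago vs limit 180 → met
8. staff background re-check 48 days ago vs limit 45 → not met
9. general liability coverage $1,325,000 ≥ $1,275,000 → met
Not met: 1, 3, 4, 5, 8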